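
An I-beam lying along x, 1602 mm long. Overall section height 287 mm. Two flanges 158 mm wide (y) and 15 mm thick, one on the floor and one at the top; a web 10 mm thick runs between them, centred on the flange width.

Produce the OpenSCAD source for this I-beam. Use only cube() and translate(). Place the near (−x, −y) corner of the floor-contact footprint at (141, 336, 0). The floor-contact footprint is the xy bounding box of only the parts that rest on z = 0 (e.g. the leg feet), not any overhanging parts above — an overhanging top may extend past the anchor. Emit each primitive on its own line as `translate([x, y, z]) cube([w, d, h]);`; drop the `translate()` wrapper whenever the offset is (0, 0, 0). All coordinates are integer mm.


translate([141, 336, 0]) cube([1602, 158, 15]);
translate([141, 410, 15]) cube([1602, 10, 257]);
translate([141, 336, 272]) cube([1602, 158, 15]);


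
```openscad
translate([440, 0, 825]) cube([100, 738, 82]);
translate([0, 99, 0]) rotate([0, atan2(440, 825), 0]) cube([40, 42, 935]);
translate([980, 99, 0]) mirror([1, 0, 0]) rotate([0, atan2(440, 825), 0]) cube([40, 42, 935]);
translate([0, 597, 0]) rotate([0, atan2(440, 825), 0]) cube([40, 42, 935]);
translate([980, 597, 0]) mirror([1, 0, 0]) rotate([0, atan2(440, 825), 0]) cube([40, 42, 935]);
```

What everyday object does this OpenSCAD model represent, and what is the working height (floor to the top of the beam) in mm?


A sawhorse. The overall height is 907 mm.

A beam across two mirrored pairs of raked legs — a sawhorse. The beam's underside is at z = 825 (matching the legs' vertical rise in atan2(440, 825)) and the beam is 82 mm tall, so its top is at 825 + 82 = 907 mm. The raked legs top out at the beam's underside, so that is the highest point.


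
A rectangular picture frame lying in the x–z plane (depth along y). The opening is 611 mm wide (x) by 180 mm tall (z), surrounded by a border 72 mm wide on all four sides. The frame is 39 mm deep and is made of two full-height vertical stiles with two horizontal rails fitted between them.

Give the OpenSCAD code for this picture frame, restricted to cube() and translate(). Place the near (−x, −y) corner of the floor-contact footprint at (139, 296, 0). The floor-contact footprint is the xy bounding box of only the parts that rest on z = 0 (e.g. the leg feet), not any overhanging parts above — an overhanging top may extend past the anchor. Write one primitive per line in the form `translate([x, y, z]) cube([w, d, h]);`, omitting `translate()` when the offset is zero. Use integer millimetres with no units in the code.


translate([139, 296, 0]) cube([72, 39, 324]);
translate([822, 296, 0]) cube([72, 39, 324]);
translate([211, 296, 0]) cube([611, 39, 72]);
translate([211, 296, 252]) cube([611, 39, 72]);


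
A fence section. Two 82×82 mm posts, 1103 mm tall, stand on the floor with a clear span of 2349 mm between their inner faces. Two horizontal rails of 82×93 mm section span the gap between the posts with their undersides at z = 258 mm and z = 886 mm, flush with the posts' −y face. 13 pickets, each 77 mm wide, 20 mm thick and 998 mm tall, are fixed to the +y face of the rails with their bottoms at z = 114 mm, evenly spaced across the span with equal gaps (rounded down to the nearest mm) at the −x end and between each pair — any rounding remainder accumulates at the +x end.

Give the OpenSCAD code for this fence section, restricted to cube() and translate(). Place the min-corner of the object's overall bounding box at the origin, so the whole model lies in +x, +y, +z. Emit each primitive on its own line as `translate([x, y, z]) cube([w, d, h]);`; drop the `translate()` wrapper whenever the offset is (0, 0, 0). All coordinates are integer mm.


cube([82, 82, 1103]);
translate([2431, 0, 0]) cube([82, 82, 1103]);
translate([82, 0, 258]) cube([2349, 82, 93]);
translate([82, 0, 886]) cube([2349, 82, 93]);
translate([178, 82, 114]) cube([77, 20, 998]);
translate([351, 82, 114]) cube([77, 20, 998]);
translate([524, 82, 114]) cube([77, 20, 998]);
translate([697, 82, 114]) cube([77, 20, 998]);
translate([870, 82, 114]) cube([77, 20, 998]);
translate([1043, 82, 114]) cube([77, 20, 998]);
translate([1216, 82, 114]) cube([77, 20, 998]);
translate([1389, 82, 114]) cube([77, 20, 998]);
translate([1562, 82, 114]) cube([77, 20, 998]);
translate([1735, 82, 114]) cube([77, 20, 998]);
translate([1908, 82, 114]) cube([77, 20, 998]);
translate([2081, 82, 114]) cube([77, 20, 998]);
translate([2254, 82, 114]) cube([77, 20, 998]);


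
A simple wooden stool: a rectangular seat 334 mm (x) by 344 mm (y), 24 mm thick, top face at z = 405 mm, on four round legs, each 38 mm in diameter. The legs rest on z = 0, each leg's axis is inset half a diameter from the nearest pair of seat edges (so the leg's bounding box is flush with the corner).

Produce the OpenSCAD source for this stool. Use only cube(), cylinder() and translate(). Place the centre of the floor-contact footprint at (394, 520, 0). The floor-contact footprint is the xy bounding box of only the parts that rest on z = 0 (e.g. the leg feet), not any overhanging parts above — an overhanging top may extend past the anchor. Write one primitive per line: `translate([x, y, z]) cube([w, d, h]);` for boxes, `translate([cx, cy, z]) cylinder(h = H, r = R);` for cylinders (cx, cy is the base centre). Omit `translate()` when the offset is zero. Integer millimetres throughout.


translate([227, 348, 381]) cube([334, 344, 24]);
translate([246, 367, 0]) cylinder(h = 381, r = 19);
translate([542, 367, 0]) cylinder(h = 381, r = 19);
translate([246, 673, 0]) cylinder(h = 381, r = 19);
translate([542, 673, 0]) cylinder(h = 381, r = 19);


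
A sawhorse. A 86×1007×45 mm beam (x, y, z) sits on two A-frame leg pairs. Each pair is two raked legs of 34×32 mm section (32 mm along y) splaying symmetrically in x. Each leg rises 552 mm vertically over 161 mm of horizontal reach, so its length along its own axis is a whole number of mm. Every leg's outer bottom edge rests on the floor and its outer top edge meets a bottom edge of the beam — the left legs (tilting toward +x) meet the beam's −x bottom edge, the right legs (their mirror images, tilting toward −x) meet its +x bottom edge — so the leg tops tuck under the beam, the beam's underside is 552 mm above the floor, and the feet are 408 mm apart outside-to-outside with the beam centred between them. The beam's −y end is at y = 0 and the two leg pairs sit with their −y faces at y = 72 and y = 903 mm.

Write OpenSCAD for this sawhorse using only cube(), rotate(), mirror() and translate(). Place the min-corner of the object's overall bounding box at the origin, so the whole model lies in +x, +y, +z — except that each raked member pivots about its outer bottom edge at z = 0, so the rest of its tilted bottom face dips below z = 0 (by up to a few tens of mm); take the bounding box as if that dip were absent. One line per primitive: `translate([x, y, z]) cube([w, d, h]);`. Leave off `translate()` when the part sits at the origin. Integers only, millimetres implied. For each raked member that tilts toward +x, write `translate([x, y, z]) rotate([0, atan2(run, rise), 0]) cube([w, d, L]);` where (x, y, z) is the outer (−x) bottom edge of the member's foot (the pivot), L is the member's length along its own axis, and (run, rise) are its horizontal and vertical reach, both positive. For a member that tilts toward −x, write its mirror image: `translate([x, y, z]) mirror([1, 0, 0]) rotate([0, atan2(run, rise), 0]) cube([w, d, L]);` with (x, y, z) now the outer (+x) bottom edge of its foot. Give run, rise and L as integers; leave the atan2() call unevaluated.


translate([161, 0, 552]) cube([86, 1007, 45]);
translate([0, 72, 0]) rotate([0, atan2(161, 552), 0]) cube([34, 32, 575]);
translate([408, 72, 0]) mirror([1, 0, 0]) rotate([0, atan2(161, 552), 0]) cube([34, 32, 575]);
translate([0, 903, 0]) rotate([0, atan2(161, 552), 0]) cube([34, 32, 575]);
translate([408, 903, 0]) mirror([1, 0, 0]) rotate([0, atan2(161, 552), 0]) cube([34, 32, 575]);


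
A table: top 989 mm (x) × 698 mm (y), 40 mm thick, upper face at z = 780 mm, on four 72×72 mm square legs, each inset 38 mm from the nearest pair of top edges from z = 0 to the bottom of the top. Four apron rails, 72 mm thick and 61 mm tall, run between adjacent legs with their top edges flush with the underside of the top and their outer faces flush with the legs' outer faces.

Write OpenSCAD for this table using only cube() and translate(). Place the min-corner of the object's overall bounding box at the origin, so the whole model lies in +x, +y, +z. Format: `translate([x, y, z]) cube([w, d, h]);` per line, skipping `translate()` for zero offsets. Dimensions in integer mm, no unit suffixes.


translate([0, 0, 740]) cube([989, 698, 40]);
translate([38, 38, 0]) cube([72, 72, 740]);
translate([879, 38, 0]) cube([72, 72, 740]);
translate([38, 588, 0]) cube([72, 72, 740]);
translate([879, 588, 0]) cube([72, 72, 740]);
translate([110, 38, 679]) cube([769, 72, 61]);
translate([110, 588, 679]) cube([769, 72, 61]);
translate([38, 110, 679]) cube([72, 478, 61]);
translate([879, 110, 679]) cube([72, 478, 61]);


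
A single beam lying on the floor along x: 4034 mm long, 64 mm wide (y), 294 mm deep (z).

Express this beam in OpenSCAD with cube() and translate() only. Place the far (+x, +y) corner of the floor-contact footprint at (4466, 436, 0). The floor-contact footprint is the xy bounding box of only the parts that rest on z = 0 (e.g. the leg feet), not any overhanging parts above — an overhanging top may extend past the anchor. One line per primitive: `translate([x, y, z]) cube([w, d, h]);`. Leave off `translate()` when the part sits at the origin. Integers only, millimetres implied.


translate([432, 372, 0]) cube([4034, 64, 294]);


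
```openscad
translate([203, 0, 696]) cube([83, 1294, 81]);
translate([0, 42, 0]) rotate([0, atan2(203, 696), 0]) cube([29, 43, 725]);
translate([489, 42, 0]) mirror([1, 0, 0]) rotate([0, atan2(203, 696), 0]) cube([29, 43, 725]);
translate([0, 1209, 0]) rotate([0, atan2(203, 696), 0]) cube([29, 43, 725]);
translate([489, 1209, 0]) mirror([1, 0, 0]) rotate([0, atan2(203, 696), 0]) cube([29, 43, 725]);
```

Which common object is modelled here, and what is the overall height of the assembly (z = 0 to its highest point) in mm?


A sawhorse. The overall height is 777 mm.

A beam across two mirrored pairs of raked legs — a sawhorse. The beam's underside is at z = 696 (matching the legs' vertical rise in atan2(203, 696)) and the beam is 81 mm tall, so its top is at 696 + 81 = 777 mm. The raked legs top out at the beam's underside, so that is the highest point.


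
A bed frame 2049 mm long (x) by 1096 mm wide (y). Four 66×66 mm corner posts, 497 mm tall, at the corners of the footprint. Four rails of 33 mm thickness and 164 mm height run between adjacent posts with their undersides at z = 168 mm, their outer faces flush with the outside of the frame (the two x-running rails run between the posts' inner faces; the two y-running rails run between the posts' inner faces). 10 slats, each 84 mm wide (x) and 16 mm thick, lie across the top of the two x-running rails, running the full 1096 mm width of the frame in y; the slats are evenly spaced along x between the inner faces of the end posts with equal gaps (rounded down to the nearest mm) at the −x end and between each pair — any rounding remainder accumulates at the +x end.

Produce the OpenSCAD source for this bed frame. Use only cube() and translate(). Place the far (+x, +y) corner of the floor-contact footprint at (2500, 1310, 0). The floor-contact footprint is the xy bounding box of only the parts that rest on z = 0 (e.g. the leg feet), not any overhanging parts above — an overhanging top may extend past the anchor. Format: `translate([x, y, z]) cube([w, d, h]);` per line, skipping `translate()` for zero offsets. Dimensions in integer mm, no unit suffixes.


// slat z = rail_z + rail_h = 168 + 164 = 332
// slat gap = ⌊(1917 − 10·84) / 11⌋ = 97
translate([451, 214, 0]) cube([66, 66, 497]);
translate([451, 1244, 0]) cube([66, 66, 497]);
translate([2434, 214, 0]) cube([66, 66, 497]);
translate([2434, 1244, 0]) cube([66, 66, 497]);
translate([517, 214, 168]) cube([1917, 33, 164]);
translate([517, 1277, 168]) cube([1917, 33, 164]);
translate([451, 280, 168]) cube([33, 964, 164]);
translate([2467, 280, 168]) cube([33, 964, 164]);
translate([614, 214, 332]) cube([84, 1096, 16]);
translate([795, 214, 332]) cube([84, 1096, 16]);
translate([976, 214, 332]) cube([84, 1096, 16]);
translate([1157, 214, 332]) cube([84, 1096, 16]);
translate([1338, 214, 332]) cube([84, 1096, 16]);
translate([1519, 214, 332]) cube([84, 1096, 16]);
translate([1700, 214, 332]) cube([84, 1096, 16]);
translate([1881, 214, 332]) cube([84, 1096, 16]);
translate([2062, 214, 332]) cube([84, 1096, 16]);
translate([2243, 214, 332]) cube([84, 1096, 16]);


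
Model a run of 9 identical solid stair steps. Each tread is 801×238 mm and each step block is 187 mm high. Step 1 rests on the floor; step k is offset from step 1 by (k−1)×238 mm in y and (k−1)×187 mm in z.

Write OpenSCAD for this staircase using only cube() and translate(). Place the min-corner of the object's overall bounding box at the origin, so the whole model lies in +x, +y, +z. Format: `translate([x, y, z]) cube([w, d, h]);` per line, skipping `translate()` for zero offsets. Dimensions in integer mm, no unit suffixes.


cube([801, 238, 187]);
translate([0, 238, 187]) cube([801, 238, 187]);
translate([0, 476, 374]) cube([801, 238, 187]);
translate([0, 714, 561]) cube([801, 238, 187]);
translate([0, 952, 748]) cube([801, 238, 187]);
translate([0, 1190, 935]) cube([801, 238, 187]);
translate([0, 1428, 1122]) cube([801, 238, 187]);
translate([0, 1666, 1309]) cube([801, 238, 187]);
translate([0, 1904, 1496]) cube([801, 238, 187]);


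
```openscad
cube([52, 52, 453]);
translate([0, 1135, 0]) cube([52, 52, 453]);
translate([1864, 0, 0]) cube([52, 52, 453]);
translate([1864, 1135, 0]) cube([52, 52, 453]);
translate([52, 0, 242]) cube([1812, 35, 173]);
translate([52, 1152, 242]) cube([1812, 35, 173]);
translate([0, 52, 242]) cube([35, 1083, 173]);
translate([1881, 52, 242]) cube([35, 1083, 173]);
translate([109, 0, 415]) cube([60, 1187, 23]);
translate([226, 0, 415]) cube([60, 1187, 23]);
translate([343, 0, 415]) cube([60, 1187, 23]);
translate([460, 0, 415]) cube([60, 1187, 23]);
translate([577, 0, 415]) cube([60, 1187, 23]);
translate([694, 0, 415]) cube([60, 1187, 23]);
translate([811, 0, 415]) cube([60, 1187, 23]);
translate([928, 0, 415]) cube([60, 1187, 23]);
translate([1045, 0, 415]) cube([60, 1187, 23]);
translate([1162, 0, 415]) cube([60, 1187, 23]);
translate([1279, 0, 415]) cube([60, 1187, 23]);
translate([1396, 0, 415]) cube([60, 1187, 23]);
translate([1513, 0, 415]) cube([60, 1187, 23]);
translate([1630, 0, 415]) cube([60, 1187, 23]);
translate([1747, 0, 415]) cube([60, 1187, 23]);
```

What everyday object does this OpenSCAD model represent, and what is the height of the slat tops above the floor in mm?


A bed frame. The slat-top height is 438 mm.

Four posts, four rails, and a row of slats — a bed frame. Slats sit on the rails at z = 242 + 173 = 415; with slat thickness 23, the top is 438 mm.


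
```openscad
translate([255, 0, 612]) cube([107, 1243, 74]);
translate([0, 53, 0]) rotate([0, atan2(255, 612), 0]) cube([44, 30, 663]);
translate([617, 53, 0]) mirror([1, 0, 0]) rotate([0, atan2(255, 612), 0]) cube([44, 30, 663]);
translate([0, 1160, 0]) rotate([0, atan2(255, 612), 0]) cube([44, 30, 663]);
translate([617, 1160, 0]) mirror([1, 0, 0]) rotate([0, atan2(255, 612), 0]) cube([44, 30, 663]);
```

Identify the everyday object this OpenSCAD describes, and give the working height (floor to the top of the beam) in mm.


A sawhorse. The overall height is 686 mm.

A beam across two mirrored pairs of raked legs — a sawhorse. The beam's underside is at z = 612 (matching the legs' vertical rise in atan2(255, 612)) and the beam is 74 mm tall, so its top is at 612 + 74 = 686 mm. The raked legs top out at the beam's underside, so that is the highest point.


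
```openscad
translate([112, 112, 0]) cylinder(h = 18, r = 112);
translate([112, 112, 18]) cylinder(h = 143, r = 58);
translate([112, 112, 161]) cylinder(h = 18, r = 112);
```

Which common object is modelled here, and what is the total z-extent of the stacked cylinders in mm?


A spool. The overall height is 179 mm.

Three coaxial cylinders, large–small–large — a spool. Two 18 mm flanges and a 143 mm core give 18 + 143 + 18 = 179 mm.


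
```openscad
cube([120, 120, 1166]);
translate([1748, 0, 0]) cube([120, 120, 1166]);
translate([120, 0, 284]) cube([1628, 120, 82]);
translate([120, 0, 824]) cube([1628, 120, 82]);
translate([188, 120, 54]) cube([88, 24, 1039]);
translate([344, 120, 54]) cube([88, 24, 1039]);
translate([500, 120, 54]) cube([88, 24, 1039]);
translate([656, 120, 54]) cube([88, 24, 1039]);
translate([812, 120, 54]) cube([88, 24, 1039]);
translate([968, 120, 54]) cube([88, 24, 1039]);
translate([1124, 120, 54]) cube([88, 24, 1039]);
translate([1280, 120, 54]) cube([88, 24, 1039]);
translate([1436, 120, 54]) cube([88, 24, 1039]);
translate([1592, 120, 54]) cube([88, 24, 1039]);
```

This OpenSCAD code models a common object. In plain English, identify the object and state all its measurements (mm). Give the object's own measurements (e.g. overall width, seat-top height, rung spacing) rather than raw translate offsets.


A fence section. Two 120×120 mm posts, 1166 mm tall, stand on the floor with a clear span of 1628 mm between their inner faces. Two horizontal rails of 120×82 mm section span the gap between the posts with their undersides at z = 284 mm and z = 824 mm, flush with the posts' −y face. 10 pickets, each 88 mm wide, 24 mm thick and 1039 mm tall, are fixed to the +y face of the rails with their bottoms at z = 54 mm, spaced across the span with a 68 mm gap after the −x post and between neighbouring pickets and before the +x post.


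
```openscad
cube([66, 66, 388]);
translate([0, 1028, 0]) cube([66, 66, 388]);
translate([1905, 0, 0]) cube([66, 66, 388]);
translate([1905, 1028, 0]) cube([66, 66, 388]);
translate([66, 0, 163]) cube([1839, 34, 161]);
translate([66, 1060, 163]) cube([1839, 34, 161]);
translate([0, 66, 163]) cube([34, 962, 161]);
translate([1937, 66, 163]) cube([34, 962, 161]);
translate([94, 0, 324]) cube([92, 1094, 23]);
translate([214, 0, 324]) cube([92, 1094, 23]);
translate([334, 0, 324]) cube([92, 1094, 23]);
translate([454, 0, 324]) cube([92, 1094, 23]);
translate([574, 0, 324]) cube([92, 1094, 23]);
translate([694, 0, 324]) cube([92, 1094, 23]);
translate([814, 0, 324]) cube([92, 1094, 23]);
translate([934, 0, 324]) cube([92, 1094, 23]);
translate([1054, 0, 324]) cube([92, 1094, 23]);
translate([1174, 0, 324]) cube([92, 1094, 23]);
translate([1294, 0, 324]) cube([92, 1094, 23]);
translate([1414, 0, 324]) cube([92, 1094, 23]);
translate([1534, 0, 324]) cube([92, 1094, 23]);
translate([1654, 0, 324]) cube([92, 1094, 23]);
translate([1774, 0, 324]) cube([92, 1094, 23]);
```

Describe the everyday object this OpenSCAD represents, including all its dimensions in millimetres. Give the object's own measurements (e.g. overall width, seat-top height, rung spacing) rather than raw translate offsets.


A bed frame 1971 mm long (x) by 1094 mm wide (y). Four 66×66 mm corner posts, 388 mm tall, at the corners of the footprint. Four rails of 34 mm thickness and 161 mm height run between adjacent posts with their undersides at z = 163 mm, their outer faces flush with the outside of the frame (the two x-running rails run between the posts' inner faces; the two y-running rails run between the posts' inner faces). 15 slats, each 92 mm wide (x) and 23 mm thick, lie across the top of the two x-running rails, running the full 1094 mm width of the frame in y; along x they sit between the end posts with a 28 mm gap after the −x posts and between neighbouring slats, leaving 39 mm before the +x posts.


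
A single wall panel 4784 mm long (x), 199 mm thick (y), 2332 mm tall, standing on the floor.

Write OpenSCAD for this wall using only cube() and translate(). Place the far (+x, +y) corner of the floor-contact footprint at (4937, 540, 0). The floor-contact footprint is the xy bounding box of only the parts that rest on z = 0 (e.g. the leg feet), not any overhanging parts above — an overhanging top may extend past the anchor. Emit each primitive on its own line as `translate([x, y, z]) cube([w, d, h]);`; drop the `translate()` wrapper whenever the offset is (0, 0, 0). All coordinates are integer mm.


translate([153, 341, 0]) cube([4784, 199, 2332]);


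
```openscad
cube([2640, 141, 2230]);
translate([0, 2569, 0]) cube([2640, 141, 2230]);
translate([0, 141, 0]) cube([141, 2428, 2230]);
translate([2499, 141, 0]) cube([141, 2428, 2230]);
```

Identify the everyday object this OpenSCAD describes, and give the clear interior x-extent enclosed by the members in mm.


A house (or room) frame. The interior width is 2358 mm.

Four 2230 mm walls enclosing a rectangle with no floor or roof — a room or house frame. Outside width is 2640 mm and wall thickness is 141 mm, so the interior width is 2640 − 2 × 141 = 2358 mm.


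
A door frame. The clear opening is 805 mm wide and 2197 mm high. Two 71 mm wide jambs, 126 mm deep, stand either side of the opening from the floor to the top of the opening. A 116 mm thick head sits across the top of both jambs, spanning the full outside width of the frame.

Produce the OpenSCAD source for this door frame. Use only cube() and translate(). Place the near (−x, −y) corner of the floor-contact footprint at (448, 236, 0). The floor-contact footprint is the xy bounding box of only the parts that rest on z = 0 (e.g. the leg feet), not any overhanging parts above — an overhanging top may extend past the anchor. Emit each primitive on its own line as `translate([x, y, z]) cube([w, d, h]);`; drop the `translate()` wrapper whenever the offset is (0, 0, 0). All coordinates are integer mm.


translate([448, 236, 0]) cube([71, 126, 2197]);
translate([1324, 236, 0]) cube([71, 126, 2197]);
translate([448, 236, 2197]) cube([947, 126, 116]);


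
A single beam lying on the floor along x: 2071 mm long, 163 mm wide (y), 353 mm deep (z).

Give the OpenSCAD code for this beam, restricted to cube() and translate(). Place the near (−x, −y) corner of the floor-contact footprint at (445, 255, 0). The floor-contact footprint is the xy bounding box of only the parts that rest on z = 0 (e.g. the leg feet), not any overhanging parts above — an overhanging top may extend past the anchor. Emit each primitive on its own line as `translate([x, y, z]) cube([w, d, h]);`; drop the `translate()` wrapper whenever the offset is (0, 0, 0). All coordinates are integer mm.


translate([445, 255, 0]) cube([2071, 163, 353]);


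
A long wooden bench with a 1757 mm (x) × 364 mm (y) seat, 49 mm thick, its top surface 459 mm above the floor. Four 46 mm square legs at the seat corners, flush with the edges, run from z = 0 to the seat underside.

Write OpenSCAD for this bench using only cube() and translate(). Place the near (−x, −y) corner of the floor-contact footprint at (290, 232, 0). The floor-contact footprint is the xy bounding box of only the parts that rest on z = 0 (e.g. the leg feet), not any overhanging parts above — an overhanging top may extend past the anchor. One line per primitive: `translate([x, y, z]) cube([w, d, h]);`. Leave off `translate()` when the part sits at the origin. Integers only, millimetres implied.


translate([290, 232, 410]) cube([1757, 364, 49]);
translate([290, 232, 0]) cube([46, 46, 410]);
translate([290, 550, 0]) cube([46, 46, 410]);
translate([2001, 232, 0]) cube([46, 46, 410]);
translate([2001, 550, 0]) cube([46, 46, 410]);


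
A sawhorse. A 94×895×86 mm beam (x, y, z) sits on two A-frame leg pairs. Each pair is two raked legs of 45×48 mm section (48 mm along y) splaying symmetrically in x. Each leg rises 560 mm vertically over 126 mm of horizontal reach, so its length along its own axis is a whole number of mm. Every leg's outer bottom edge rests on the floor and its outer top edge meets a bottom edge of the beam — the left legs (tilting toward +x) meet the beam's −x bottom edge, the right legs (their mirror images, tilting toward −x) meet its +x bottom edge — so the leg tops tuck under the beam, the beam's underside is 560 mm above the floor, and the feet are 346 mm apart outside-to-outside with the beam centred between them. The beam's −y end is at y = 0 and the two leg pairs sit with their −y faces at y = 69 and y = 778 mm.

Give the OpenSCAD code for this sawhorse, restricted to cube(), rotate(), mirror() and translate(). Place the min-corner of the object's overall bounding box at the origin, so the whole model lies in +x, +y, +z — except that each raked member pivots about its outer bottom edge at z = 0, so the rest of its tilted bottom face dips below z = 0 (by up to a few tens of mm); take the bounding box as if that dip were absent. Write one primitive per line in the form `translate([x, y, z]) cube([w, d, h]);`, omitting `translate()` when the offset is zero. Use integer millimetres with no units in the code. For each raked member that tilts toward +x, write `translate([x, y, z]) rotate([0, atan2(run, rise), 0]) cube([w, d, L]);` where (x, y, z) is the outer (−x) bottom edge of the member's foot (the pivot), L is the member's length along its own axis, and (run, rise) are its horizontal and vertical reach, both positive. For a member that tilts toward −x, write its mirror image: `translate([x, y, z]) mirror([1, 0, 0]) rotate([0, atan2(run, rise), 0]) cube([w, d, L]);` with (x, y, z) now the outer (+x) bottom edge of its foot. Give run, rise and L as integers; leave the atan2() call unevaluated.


translate([126, 0, 560]) cube([94, 895, 86]);
translate([0, 69, 0]) rotate([0, atan2(126, 560), 0]) cube([45, 48, 574]);
translate([346, 69, 0]) mirror([1, 0, 0]) rotate([0, atan2(126, 560), 0]) cube([45, 48, 574]);
translate([0, 778, 0]) rotate([0, atan2(126, 560), 0]) cube([45, 48, 574]);
translate([346, 778, 0]) mirror([1, 0, 0]) rotate([0, atan2(126, 560), 0]) cube([45, 48, 574]);


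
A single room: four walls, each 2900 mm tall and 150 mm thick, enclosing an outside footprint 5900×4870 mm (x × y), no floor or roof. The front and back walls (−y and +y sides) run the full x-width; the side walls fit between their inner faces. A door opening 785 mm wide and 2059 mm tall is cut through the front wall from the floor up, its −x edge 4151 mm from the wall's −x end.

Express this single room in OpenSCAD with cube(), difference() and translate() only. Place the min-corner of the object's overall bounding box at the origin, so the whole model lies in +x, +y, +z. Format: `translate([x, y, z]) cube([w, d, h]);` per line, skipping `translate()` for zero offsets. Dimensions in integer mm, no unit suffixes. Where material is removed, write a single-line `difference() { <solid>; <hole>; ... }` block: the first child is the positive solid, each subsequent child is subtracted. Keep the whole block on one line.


difference() { cube([5900, 150, 2900]); translate([4151, 0, 0]) cube([785, 150, 2059]); }
translate([0, 4720, 0]) cube([5900, 150, 2900]);
translate([0, 150, 0]) cube([150, 4570, 2900]);
translate([5750, 150, 0]) cube([150, 4570, 2900]);


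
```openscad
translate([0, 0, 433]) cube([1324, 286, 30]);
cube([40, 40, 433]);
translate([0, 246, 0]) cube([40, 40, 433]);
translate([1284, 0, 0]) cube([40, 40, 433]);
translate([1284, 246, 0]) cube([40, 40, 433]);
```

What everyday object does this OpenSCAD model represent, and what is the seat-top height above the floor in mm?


A bench. The seat-top height is 463 mm.

A long slab on four corner posts — a bench. The slab sits at z = 433 with thickness 30, so the top is 433 + 30 = 463 mm.


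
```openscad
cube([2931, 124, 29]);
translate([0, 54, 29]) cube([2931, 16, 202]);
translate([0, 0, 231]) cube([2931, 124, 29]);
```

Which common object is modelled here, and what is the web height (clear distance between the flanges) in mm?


An I-beam. The web height is 202 mm.

Two wide flanges with a thin centred web — an I-beam. Overall 260 mm minus two 29 mm flanges gives a web of 260 − 2·29 = 202 mm.


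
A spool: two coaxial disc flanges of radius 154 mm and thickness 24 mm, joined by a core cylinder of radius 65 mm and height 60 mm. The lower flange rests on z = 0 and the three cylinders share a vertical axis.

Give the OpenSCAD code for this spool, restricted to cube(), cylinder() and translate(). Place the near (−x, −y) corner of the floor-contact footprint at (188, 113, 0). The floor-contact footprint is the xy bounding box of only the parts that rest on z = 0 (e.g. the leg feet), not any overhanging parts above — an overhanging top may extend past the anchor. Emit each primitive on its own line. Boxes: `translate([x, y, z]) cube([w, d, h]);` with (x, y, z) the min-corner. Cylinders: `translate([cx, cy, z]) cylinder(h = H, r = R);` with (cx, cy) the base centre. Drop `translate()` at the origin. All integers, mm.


translate([342, 267, 0]) cylinder(h = 24, r = 154);
translate([342, 267, 24]) cylinder(h = 60, r = 65);
translate([342, 267, 84]) cylinder(h = 24, r = 154);


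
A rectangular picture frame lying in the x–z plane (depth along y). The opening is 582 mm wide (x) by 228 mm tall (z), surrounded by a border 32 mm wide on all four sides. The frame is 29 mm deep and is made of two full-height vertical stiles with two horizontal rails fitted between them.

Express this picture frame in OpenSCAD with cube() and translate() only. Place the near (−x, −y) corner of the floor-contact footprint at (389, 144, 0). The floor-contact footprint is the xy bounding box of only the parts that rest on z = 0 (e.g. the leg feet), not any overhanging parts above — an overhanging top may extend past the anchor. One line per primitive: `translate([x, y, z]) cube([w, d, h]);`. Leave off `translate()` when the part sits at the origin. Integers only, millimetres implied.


translate([389, 144, 0]) cube([32, 29, 292]);
translate([1003, 144, 0]) cube([32, 29, 292]);
translate([421, 144, 0]) cube([582, 29, 32]);
translate([421, 144, 260]) cube([582, 29, 32]);


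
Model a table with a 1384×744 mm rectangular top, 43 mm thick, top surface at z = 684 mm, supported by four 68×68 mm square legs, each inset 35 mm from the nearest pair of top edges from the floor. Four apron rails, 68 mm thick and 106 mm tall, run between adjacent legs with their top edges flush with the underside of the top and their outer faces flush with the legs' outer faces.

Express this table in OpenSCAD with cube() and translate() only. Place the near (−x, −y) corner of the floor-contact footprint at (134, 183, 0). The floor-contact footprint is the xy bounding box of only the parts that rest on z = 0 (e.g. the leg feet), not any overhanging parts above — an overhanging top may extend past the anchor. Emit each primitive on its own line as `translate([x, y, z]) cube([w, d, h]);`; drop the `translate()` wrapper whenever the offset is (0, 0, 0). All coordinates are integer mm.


translate([99, 148, 641]) cube([1384, 744, 43]);
translate([134, 183, 0]) cube([68, 68, 641]);
translate([1380, 183, 0]) cube([68, 68, 641]);
translate([134, 789, 0]) cube([68, 68, 641]);
translate([1380, 789, 0]) cube([68, 68, 641]);
translate([202, 183, 535]) cube([1178, 68, 106]);
translate([202, 789, 535]) cube([1178, 68, 106]);
translate([134, 251, 535]) cube([68, 538, 106]);
translate([1380, 251, 535]) cube([68, 538, 106]);


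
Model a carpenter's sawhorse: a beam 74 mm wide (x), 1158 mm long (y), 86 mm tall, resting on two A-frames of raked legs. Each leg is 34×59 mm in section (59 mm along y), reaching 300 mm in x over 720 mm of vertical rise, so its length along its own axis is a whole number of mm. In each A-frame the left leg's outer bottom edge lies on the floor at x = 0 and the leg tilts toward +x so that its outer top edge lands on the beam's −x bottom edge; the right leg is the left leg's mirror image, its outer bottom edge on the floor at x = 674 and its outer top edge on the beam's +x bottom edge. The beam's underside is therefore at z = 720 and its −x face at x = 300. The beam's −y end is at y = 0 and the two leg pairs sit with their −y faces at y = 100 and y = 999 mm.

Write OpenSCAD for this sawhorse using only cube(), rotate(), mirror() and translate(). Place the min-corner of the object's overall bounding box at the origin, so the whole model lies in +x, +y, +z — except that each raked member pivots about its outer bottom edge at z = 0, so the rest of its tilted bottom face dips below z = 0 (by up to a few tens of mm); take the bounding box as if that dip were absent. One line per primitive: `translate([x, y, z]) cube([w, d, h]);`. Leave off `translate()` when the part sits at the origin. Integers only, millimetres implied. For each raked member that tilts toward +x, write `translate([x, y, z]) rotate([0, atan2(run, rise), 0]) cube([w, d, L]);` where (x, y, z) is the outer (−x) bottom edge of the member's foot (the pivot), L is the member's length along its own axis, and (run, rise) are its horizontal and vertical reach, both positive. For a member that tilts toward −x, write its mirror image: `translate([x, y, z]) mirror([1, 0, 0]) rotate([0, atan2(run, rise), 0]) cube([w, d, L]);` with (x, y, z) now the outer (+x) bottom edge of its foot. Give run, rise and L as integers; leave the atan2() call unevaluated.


translate([300, 0, 720]) cube([74, 1158, 86]);
translate([0, 100, 0]) rotate([0, atan2(300, 720), 0]) cube([34, 59, 780]);
translate([674, 100, 0]) mirror([1, 0, 0]) rotate([0, atan2(300, 720), 0]) cube([34, 59, 780]);
translate([0, 999, 0]) rotate([0, atan2(300, 720), 0]) cube([34, 59, 780]);
translate([674, 999, 0]) mirror([1, 0, 0]) rotate([0, atan2(300, 720), 0]) cube([34, 59, 780]);


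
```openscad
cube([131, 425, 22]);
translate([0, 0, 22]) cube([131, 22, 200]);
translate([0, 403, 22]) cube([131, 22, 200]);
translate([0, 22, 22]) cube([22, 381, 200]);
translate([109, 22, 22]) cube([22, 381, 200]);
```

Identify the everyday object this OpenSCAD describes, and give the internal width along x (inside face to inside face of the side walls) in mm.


An open box. The internal width is 87 mm.

A 131×425 base slab with four walls standing on it — an open box. The base is 131 mm wide and the walls are 22 mm thick, so the internal width is 131 − 2 × 22 = 87 mm.


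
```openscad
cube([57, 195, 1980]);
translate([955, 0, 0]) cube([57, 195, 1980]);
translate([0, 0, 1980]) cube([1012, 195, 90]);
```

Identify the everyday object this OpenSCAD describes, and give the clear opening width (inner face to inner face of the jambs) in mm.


A door frame. The clear opening width is 898 mm.

Two 1980 mm tall posts with a header on top — a door frame. The left jamb is 57 mm wide at x = 0; the right jamb starts at x = 955. The clear opening is 955 − 57 = 898 mm.


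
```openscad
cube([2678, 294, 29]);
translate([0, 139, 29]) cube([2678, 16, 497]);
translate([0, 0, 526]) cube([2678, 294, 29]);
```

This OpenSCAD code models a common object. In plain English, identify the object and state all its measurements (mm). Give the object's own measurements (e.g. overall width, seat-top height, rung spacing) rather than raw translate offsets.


An I-beam lying along x, 2678 mm long. Overall section height 555 mm. Two flanges 294 mm wide (y) and 29 mm thick, one on the floor and one at the top; a web 16 mm thick runs between them, centred on the flange width.


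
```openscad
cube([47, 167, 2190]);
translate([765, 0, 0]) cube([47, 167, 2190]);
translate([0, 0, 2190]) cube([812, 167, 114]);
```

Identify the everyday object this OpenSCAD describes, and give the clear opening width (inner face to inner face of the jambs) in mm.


A door frame. The clear opening width is 718 mm.

Two 2190 mm tall posts with a header on top — a door frame. The left jamb is 47 mm wide at x = 0; the right jamb starts at x = 765. The clear opening is 765 − 47 = 718 mm.


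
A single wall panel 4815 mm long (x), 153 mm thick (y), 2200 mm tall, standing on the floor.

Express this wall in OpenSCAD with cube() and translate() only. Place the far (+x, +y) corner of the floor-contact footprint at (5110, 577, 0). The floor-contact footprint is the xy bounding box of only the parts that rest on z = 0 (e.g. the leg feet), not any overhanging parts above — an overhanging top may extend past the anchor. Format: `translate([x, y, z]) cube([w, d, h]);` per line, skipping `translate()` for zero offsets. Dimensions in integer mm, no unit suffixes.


translate([295, 424, 0]) cube([4815, 153, 2200]);


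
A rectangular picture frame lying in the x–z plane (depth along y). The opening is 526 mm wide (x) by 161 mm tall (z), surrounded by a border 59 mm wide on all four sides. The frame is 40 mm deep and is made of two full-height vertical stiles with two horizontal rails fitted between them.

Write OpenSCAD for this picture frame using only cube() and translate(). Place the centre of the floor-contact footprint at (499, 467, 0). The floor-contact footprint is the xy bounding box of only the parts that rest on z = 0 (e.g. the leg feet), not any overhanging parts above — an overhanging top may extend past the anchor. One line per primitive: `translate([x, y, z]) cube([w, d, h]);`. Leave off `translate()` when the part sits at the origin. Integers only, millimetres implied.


translate([177, 447, 0]) cube([59, 40, 279]);
translate([762, 447, 0]) cube([59, 40, 279]);
translate([236, 447, 0]) cube([526, 40, 59]);
translate([236, 447, 220]) cube([526, 40, 59]);


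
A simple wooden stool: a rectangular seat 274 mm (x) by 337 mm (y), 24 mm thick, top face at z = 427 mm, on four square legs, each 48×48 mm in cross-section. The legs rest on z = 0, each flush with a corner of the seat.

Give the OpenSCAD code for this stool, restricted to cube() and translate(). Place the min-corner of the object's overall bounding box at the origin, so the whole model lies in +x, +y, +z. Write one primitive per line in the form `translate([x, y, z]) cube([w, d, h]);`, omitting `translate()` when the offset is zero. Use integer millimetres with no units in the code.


translate([0, 0, 403]) cube([274, 337, 24]);
cube([48, 48, 403]);
translate([226, 0, 0]) cube([48, 48, 403]);
translate([0, 289, 0]) cube([48, 48, 403]);
translate([226, 289, 0]) cube([48, 48, 403]);


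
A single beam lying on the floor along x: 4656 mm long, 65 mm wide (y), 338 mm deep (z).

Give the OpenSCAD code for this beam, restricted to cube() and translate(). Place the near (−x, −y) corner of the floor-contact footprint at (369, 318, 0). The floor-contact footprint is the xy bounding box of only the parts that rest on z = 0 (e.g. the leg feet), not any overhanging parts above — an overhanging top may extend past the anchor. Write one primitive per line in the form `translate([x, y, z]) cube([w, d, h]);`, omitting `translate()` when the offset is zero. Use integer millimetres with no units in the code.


translate([369, 318, 0]) cube([4656, 65, 338]);


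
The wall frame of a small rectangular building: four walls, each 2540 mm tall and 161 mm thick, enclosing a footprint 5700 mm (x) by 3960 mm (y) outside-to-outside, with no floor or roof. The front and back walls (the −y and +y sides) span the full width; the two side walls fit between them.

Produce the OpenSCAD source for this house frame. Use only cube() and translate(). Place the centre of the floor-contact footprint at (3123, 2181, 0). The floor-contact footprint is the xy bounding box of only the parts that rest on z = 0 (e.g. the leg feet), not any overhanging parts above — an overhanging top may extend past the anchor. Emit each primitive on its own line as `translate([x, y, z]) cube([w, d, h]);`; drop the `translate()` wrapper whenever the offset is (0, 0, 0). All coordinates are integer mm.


translate([273, 201, 0]) cube([5700, 161, 2540]);
translate([273, 4000, 0]) cube([5700, 161, 2540]);
translate([273, 362, 0]) cube([161, 3638, 2540]);
translate([5812, 362, 0]) cube([161, 3638, 2540]);
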